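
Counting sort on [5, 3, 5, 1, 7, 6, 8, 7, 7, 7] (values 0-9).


Input: [5, 3, 5, 1, 7, 6, 8, 7, 7, 7]
Counts: [0, 1, 0, 1, 0, 2, 1, 4, 1, 0]

Sorted: [1, 3, 5, 5, 6, 7, 7, 7, 7, 8]


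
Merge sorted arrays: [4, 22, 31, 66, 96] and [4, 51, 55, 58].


Take 4 from A
Take 4 from B
Take 22 from A
Take 31 from A
Take 51 from B
Take 55 from B
Take 58 from B

Merged: [4, 4, 22, 31, 51, 55, 58, 66, 96]


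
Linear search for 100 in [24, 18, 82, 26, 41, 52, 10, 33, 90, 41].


i=0: 24!=100
i=1: 18!=100
i=2: 82!=100
i=3: 26!=100
i=4: 41!=100
i=5: 52!=100
i=6: 10!=100
i=7: 33!=100
i=8: 90!=100
i=9: 41!=100

Not found, 10 comps


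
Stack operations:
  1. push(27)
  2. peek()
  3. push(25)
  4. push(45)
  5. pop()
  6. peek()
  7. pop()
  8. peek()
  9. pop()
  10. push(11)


push(27) -> [27]
peek()->27
push(25) -> [27, 25]
push(45) -> [27, 25, 45]
pop()->45, [27, 25]
peek()->25
pop()->25, [27]
peek()->27
pop()->27, []
push(11) -> [11]

Final stack: [11]


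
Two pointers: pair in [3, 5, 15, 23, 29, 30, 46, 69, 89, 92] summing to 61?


lo=0(3)+hi=9(92)=95
lo=0(3)+hi=8(89)=92
lo=0(3)+hi=7(69)=72
lo=0(3)+hi=6(46)=49
lo=1(5)+hi=6(46)=51
lo=2(15)+hi=6(46)=61

Yes: 15+46=61


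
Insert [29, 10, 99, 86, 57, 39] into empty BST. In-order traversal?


Insert 29: root
Insert 10: L from 29
Insert 99: R from 29
Insert 86: R from 29 -> L from 99
Insert 57: R from 29 -> L from 99 -> L from 86
Insert 39: R from 29 -> L from 99 -> L from 86 -> L from 57

In-order: [10, 29, 39, 57, 86, 99]


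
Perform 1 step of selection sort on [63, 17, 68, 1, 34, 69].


Initial: [63, 17, 68, 1, 34, 69]
Step 1: min=1 at 3
  Swap: [1, 17, 68, 63, 34, 69]

After 1 step: [1, 17, 68, 63, 34, 69]


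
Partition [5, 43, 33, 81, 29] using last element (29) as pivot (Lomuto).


Pivot: 29
  5 <= 29: advance i (no swap)
Place pivot at 1: [5, 29, 33, 81, 43]

Partitioned: [5, 29, 33, 81, 43]


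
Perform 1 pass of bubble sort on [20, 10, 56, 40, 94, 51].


Initial: [20, 10, 56, 40, 94, 51]
Pass 1: [10, 20, 40, 56, 51, 94] (3 swaps)

After 1 pass: [10, 20, 40, 56, 51, 94]


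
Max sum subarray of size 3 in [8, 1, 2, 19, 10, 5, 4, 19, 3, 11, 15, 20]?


[0:3]: 11
[1:4]: 22
[2:5]: 31
[3:6]: 34
[4:7]: 19
[5:8]: 28
[6:9]: 26
[7:10]: 33
[8:11]: 29
[9:12]: 46

Max: 46 at [9:12]


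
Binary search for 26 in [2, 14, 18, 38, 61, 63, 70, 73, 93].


Step 1: lo=0, hi=8, mid=4, val=61
Step 2: lo=0, hi=3, mid=1, val=14
Step 3: lo=2, hi=3, mid=2, val=18
Step 4: lo=3, hi=3, mid=3, val=38

Not found


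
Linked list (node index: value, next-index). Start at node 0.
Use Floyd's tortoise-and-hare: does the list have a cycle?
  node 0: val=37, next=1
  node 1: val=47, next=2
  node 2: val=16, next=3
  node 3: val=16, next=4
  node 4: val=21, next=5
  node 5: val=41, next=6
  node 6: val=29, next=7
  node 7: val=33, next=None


Floyd's tortoise (slow, +1) and hare (fast, +2):
  init: slow=0, fast=0
  step 1: slow=1, fast=2
  step 2: slow=2, fast=4
  step 3: slow=3, fast=6
  step 4: fast 6->7->None, no cycle

Cycle: no


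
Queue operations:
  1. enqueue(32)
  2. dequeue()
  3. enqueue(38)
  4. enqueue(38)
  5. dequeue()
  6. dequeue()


enqueue(32) -> [32]
dequeue()->32, []
enqueue(38) -> [38]
enqueue(38) -> [38, 38]
dequeue()->38, [38]
dequeue()->38, []

Final queue: []


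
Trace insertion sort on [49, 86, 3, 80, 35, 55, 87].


Initial: [49, 86, 3, 80, 35, 55, 87]
Insert 86: [49, 86, 3, 80, 35, 55, 87]
Insert 3: [3, 49, 86, 80, 35, 55, 87]
Insert 80: [3, 49, 80, 86, 35, 55, 87]
Insert 35: [3, 35, 49, 80, 86, 55, 87]
Insert 55: [3, 35, 49, 55, 80, 86, 87]
Insert 87: [3, 35, 49, 55, 80, 86, 87]

Sorted: [3, 35, 49, 55, 80, 86, 87]


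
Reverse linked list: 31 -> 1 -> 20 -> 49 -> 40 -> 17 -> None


Step 1: curr=31, set curr.next=prev(None) | reversed so far: 31
Step 2: curr=1, set curr.next=prev(31) | reversed so far: 1 -> 31
Step 3: curr=20, set curr.next=prev(1) | reversed so far: 20 -> 1 -> 31
Step 4: curr=49, set curr.next=prev(20) | reversed so far: 49 -> 20 -> 1 -> 31
Step 5: curr=40, set curr.next=prev(49) | reversed so far: 40 -> 49 -> 20 -> 1 -> 31
Step 6: curr=17, set curr.next=prev(40) | reversed so far: 17 -> 40 -> 49 -> 20 -> 1 -> 31

17 -> 40 -> 49 -> 20 -> 1 -> 31 -> None


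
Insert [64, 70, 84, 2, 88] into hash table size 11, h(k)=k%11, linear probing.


Insert 64: h=9 -> slot 9
Insert 70: h=4 -> slot 4
Insert 84: h=7 -> slot 7
Insert 2: h=2 -> slot 2
Insert 88: h=0 -> slot 0

Table: [88, None, 2, None, 70, None, None, 84, None, 64, None]


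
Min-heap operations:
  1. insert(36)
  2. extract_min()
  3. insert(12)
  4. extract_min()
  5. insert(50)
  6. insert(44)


insert(36) -> [36]
extract_min()->36, []
insert(12) -> [12]
extract_min()->12, []
insert(50) -> [50]
insert(44) -> [44, 50]

Final heap: [44, 50]


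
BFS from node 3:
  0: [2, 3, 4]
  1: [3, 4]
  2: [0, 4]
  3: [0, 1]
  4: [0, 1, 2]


Visit 3, enqueue [0, 1]
Visit 0, enqueue [2, 4]
Visit 1, enqueue []
Visit 2, enqueue []
Visit 4, enqueue []

BFS order: [3, 0, 1, 2, 4]


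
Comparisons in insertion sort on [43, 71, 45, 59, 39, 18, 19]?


Algorithm: insertion sort
Input: [43, 71, 45, 59, 39, 18, 19]
Sorted: [18, 19, 39, 43, 45, 59, 71]

20


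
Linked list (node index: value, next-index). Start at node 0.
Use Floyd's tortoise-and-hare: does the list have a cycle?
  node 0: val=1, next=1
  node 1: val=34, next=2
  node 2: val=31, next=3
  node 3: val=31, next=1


Floyd's tortoise (slow, +1) and hare (fast, +2):
  init: slow=0, fast=0
  step 1: slow=1, fast=2
  step 2: slow=2, fast=1
  step 3: slow=3, fast=3
  slow == fast at node 3: cycle detected

Cycle: yes


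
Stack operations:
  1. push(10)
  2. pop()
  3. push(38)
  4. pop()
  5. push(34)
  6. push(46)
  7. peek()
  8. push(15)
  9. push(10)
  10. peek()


push(10) -> [10]
pop()->10, []
push(38) -> [38]
pop()->38, []
push(34) -> [34]
push(46) -> [34, 46]
peek()->46
push(15) -> [34, 46, 15]
push(10) -> [34, 46, 15, 10]
peek()->10

Final stack: [34, 46, 15, 10]


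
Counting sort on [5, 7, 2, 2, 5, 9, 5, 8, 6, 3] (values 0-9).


Input: [5, 7, 2, 2, 5, 9, 5, 8, 6, 3]
Counts: [0, 0, 2, 1, 0, 3, 1, 1, 1, 1]

Sorted: [2, 2, 3, 5, 5, 5, 6, 7, 8, 9]


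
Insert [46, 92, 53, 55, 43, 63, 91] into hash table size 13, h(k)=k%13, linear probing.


Insert 46: h=7 -> slot 7
Insert 92: h=1 -> slot 1
Insert 53: h=1, 1 probes -> slot 2
Insert 55: h=3 -> slot 3
Insert 43: h=4 -> slot 4
Insert 63: h=11 -> slot 11
Insert 91: h=0 -> slot 0

Table: [91, 92, 53, 55, 43, None, None, 46, None, None, None, 63, None]


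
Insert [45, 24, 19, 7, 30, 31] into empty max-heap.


Insert 45: [45]
Insert 24: [45, 24]
Insert 19: [45, 24, 19]
Insert 7: [45, 24, 19, 7]
Insert 30: [45, 30, 19, 7, 24]
Insert 31: [45, 30, 31, 7, 24, 19]

Final heap: [45, 30, 31, 7, 24, 19]


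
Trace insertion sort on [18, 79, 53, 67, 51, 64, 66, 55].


Initial: [18, 79, 53, 67, 51, 64, 66, 55]
Insert 79: [18, 79, 53, 67, 51, 64, 66, 55]
Insert 53: [18, 53, 79, 67, 51, 64, 66, 55]
Insert 67: [18, 53, 67, 79, 51, 64, 66, 55]
Insert 51: [18, 51, 53, 67, 79, 64, 66, 55]
Insert 64: [18, 51, 53, 64, 67, 79, 66, 55]
Insert 66: [18, 51, 53, 64, 66, 67, 79, 55]
Insert 55: [18, 51, 53, 55, 64, 66, 67, 79]

Sorted: [18, 51, 53, 55, 64, 66, 67, 79]


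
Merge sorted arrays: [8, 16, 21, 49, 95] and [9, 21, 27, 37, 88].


Take 8 from A
Take 9 from B
Take 16 from A
Take 21 from A
Take 21 from B
Take 27 from B
Take 37 from B
Take 49 from A
Take 88 from B

Merged: [8, 9, 16, 21, 21, 27, 37, 49, 88, 95]


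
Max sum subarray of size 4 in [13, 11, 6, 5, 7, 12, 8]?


[0:4]: 35
[1:5]: 29
[2:6]: 30
[3:7]: 32

Max: 35 at [0:4]


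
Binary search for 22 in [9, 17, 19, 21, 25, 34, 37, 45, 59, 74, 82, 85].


Step 1: lo=0, hi=11, mid=5, val=34
Step 2: lo=0, hi=4, mid=2, val=19
Step 3: lo=3, hi=4, mid=3, val=21
Step 4: lo=4, hi=4, mid=4, val=25

Not found


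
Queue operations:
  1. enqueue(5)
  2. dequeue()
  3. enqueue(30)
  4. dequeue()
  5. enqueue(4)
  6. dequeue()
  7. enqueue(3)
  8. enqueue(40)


enqueue(5) -> [5]
dequeue()->5, []
enqueue(30) -> [30]
dequeue()->30, []
enqueue(4) -> [4]
dequeue()->4, []
enqueue(3) -> [3]
enqueue(40) -> [3, 40]

Final queue: [3, 40]


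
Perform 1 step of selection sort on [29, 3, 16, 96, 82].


Initial: [29, 3, 16, 96, 82]
Step 1: min=3 at 1
  Swap: [3, 29, 16, 96, 82]

After 1 step: [3, 29, 16, 96, 82]


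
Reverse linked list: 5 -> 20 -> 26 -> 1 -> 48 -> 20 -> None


Step 1: curr=5, set curr.next=prev(None) | reversed so far: 5
Step 2: curr=20, set curr.next=prev(5) | reversed so far: 20 -> 5
Step 3: curr=26, set curr.next=prev(20) | reversed so far: 26 -> 20 -> 5
Step 4: curr=1, set curr.next=prev(26) | reversed so far: 1 -> 26 -> 20 -> 5
Step 5: curr=48, set curr.next=prev(1) | reversed so far: 48 -> 1 -> 26 -> 20 -> 5
Step 6: curr=20, set curr.next=prev(48) | reversed so far: 20 -> 48 -> 1 -> 26 -> 20 -> 5

20 -> 48 -> 1 -> 26 -> 20 -> 5 -> None


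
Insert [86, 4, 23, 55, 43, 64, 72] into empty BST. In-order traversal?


Insert 86: root
Insert 4: L from 86
Insert 23: L from 86 -> R from 4
Insert 55: L from 86 -> R from 4 -> R from 23
Insert 43: L from 86 -> R from 4 -> R from 23 -> L from 55
Insert 64: L from 86 -> R from 4 -> R from 23 -> R from 55
Insert 72: L from 86 -> R from 4 -> R from 23 -> R from 55 -> R from 64

In-order: [4, 23, 43, 55, 64, 72, 86]


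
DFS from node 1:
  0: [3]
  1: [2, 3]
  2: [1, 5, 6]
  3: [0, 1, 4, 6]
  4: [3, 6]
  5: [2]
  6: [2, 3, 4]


Visit 1, push [3, 2]
Visit 2, push [6, 5]
Visit 5, push []
Visit 6, push [4, 3]
Visit 3, push [4, 0]
Visit 0, push []
Visit 4, push []

DFS order: [1, 2, 5, 6, 3, 0, 4]


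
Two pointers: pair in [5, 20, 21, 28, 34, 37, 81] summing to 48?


lo=0(5)+hi=6(81)=86
lo=0(5)+hi=5(37)=42
lo=1(20)+hi=5(37)=57
lo=1(20)+hi=4(34)=54
lo=1(20)+hi=3(28)=48

Yes: 20+28=48


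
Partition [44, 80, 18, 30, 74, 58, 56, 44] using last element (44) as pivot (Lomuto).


Pivot: 44
  44 <= 44: advance i (no swap)
  18 <= 44: swap -> [44, 18, 80, 30, 74, 58, 56, 44]
  30 <= 44: swap -> [44, 18, 30, 80, 74, 58, 56, 44]
Place pivot at 3: [44, 18, 30, 44, 74, 58, 56, 80]

Partitioned: [44, 18, 30, 44, 74, 58, 56, 80]


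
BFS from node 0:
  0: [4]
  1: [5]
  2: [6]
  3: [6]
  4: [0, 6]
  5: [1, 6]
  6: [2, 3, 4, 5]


Visit 0, enqueue [4]
Visit 4, enqueue [6]
Visit 6, enqueue [2, 3, 5]
Visit 2, enqueue []
Visit 3, enqueue []
Visit 5, enqueue [1]
Visit 1, enqueue []

BFS order: [0, 4, 6, 2, 3, 5, 1]


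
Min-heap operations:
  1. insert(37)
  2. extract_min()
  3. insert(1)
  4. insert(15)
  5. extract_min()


insert(37) -> [37]
extract_min()->37, []
insert(1) -> [1]
insert(15) -> [1, 15]
extract_min()->1, [15]

Final heap: [15]


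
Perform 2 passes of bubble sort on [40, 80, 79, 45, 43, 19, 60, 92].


Initial: [40, 80, 79, 45, 43, 19, 60, 92]
Pass 1: [40, 79, 45, 43, 19, 60, 80, 92] (5 swaps)
Pass 2: [40, 45, 43, 19, 60, 79, 80, 92] (4 swaps)

After 2 passes: [40, 45, 43, 19, 60, 79, 80, 92]


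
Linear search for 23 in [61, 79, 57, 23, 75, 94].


i=0: 61!=23
i=1: 79!=23
i=2: 57!=23
i=3: 23==23 found!

Found at 3, 4 comps


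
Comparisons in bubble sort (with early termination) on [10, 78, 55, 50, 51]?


Algorithm: bubble sort (with early termination)
Input: [10, 78, 55, 50, 51]
Sorted: [10, 50, 51, 55, 78]

9


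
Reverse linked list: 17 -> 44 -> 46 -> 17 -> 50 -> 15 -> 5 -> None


Step 1: curr=17, set curr.next=prev(None) | reversed so far: 17
Step 2: curr=44, set curr.next=prev(17) | reversed so far: 44 -> 17
Step 3: curr=46, set curr.next=prev(44) | reversed so far: 46 -> 44 -> 17
Step 4: curr=17, set curr.next=prev(46) | reversed so far: 17 -> 46 -> 44 -> 17
Step 5: curr=50, set curr.next=prev(17) | reversed so far: 50 -> 17 -> 46 -> 44 -> 17
Step 6: curr=15, set curr.next=prev(50) | reversed so far: 15 -> 50 -> 17 -> 46 -> 44 -> 17
Step 7: curr=5, set curr.next=prev(15) | reversed so far: 5 -> 15 -> 50 -> 17 -> 46 -> 44 -> 17

5 -> 15 -> 50 -> 17 -> 46 -> 44 -> 17 -> None


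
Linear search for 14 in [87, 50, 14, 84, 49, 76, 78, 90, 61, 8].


i=0: 87!=14
i=1: 50!=14
i=2: 14==14 found!

Found at 2, 3 comps


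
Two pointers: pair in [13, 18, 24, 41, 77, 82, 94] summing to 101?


lo=0(13)+hi=6(94)=107
lo=0(13)+hi=5(82)=95
lo=1(18)+hi=5(82)=100
lo=2(24)+hi=5(82)=106
lo=2(24)+hi=4(77)=101

Yes: 24+77=101


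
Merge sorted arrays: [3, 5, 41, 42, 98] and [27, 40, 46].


Take 3 from A
Take 5 from A
Take 27 from B
Take 40 from B
Take 41 from A
Take 42 from A
Take 46 from B

Merged: [3, 5, 27, 40, 41, 42, 46, 98]


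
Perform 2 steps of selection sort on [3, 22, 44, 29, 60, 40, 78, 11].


Initial: [3, 22, 44, 29, 60, 40, 78, 11]
Step 1: min=3 at 0
  Swap: [3, 22, 44, 29, 60, 40, 78, 11]
Step 2: min=11 at 7
  Swap: [3, 11, 44, 29, 60, 40, 78, 22]

After 2 steps: [3, 11, 44, 29, 60, 40, 78, 22]


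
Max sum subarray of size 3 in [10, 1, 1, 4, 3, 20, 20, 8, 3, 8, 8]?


[0:3]: 12
[1:4]: 6
[2:5]: 8
[3:6]: 27
[4:7]: 43
[5:8]: 48
[6:9]: 31
[7:10]: 19
[8:11]: 19

Max: 48 at [5:8]


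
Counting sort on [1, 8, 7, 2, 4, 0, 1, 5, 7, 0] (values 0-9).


Input: [1, 8, 7, 2, 4, 0, 1, 5, 7, 0]
Counts: [2, 2, 1, 0, 1, 1, 0, 2, 1, 0]

Sorted: [0, 0, 1, 1, 2, 4, 5, 7, 7, 8]


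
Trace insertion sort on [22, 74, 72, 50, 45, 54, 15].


Initial: [22, 74, 72, 50, 45, 54, 15]
Insert 74: [22, 74, 72, 50, 45, 54, 15]
Insert 72: [22, 72, 74, 50, 45, 54, 15]
Insert 50: [22, 50, 72, 74, 45, 54, 15]
Insert 45: [22, 45, 50, 72, 74, 54, 15]
Insert 54: [22, 45, 50, 54, 72, 74, 15]
Insert 15: [15, 22, 45, 50, 54, 72, 74]

Sorted: [15, 22, 45, 50, 54, 72, 74]


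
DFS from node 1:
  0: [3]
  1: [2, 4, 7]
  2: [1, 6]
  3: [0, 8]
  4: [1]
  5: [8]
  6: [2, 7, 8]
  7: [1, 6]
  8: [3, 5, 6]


Visit 1, push [7, 4, 2]
Visit 2, push [6]
Visit 6, push [8, 7]
Visit 7, push []
Visit 8, push [5, 3]
Visit 3, push [0]
Visit 0, push []
Visit 5, push []
Visit 4, push []

DFS order: [1, 2, 6, 7, 8, 3, 0, 5, 4]


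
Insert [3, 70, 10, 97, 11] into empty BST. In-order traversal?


Insert 3: root
Insert 70: R from 3
Insert 10: R from 3 -> L from 70
Insert 97: R from 3 -> R from 70
Insert 11: R from 3 -> L from 70 -> R from 10

In-order: [3, 10, 11, 70, 97]


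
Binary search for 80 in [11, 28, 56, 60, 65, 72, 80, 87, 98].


Step 1: lo=0, hi=8, mid=4, val=65
Step 2: lo=5, hi=8, mid=6, val=80

Found at index 6


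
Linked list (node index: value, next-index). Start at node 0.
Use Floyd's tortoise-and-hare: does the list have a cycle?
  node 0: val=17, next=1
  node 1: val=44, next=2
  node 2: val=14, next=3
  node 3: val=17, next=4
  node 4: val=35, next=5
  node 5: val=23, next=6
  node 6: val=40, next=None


Floyd's tortoise (slow, +1) and hare (fast, +2):
  init: slow=0, fast=0
  step 1: slow=1, fast=2
  step 2: slow=2, fast=4
  step 3: slow=3, fast=6
  step 4: fast -> None, no cycle

Cycle: no


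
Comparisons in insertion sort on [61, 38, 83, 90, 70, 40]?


Algorithm: insertion sort
Input: [61, 38, 83, 90, 70, 40]
Sorted: [38, 40, 61, 70, 83, 90]

11


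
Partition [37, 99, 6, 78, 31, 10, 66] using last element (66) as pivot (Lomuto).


Pivot: 66
  37 <= 66: advance i (no swap)
  6 <= 66: swap -> [37, 6, 99, 78, 31, 10, 66]
  31 <= 66: swap -> [37, 6, 31, 78, 99, 10, 66]
  10 <= 66: swap -> [37, 6, 31, 10, 99, 78, 66]
Place pivot at 4: [37, 6, 31, 10, 66, 78, 99]

Partitioned: [37, 6, 31, 10, 66, 78, 99]


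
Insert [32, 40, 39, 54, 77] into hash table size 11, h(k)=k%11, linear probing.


Insert 32: h=10 -> slot 10
Insert 40: h=7 -> slot 7
Insert 39: h=6 -> slot 6
Insert 54: h=10, 1 probes -> slot 0
Insert 77: h=0, 1 probes -> slot 1

Table: [54, 77, None, None, None, None, 39, 40, None, None, 32]


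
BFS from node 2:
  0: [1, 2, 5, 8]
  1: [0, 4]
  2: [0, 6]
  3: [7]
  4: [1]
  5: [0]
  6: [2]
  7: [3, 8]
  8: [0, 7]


Visit 2, enqueue [0, 6]
Visit 0, enqueue [1, 5, 8]
Visit 6, enqueue []
Visit 1, enqueue [4]
Visit 5, enqueue []
Visit 8, enqueue [7]
Visit 4, enqueue []
Visit 7, enqueue [3]
Visit 3, enqueue []

BFS order: [2, 0, 6, 1, 5, 8, 4, 7, 3]


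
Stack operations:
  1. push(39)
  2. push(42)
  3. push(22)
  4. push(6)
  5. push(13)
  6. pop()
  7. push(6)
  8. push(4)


push(39) -> [39]
push(42) -> [39, 42]
push(22) -> [39, 42, 22]
push(6) -> [39, 42, 22, 6]
push(13) -> [39, 42, 22, 6, 13]
pop()->13, [39, 42, 22, 6]
push(6) -> [39, 42, 22, 6, 6]
push(4) -> [39, 42, 22, 6, 6, 4]

Final stack: [39, 42, 22, 6, 6, 4]


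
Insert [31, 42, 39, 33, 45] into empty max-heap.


Insert 31: [31]
Insert 42: [42, 31]
Insert 39: [42, 31, 39]
Insert 33: [42, 33, 39, 31]
Insert 45: [45, 42, 39, 31, 33]

Final heap: [45, 42, 39, 31, 33]


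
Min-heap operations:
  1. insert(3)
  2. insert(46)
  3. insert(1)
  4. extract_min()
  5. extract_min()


insert(3) -> [3]
insert(46) -> [3, 46]
insert(1) -> [1, 46, 3]
extract_min()->1, [3, 46]
extract_min()->3, [46]

Final heap: [46]


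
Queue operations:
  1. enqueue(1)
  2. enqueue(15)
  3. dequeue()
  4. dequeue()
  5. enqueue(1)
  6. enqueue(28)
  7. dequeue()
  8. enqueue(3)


enqueue(1) -> [1]
enqueue(15) -> [1, 15]
dequeue()->1, [15]
dequeue()->15, []
enqueue(1) -> [1]
enqueue(28) -> [1, 28]
dequeue()->1, [28]
enqueue(3) -> [28, 3]

Final queue: [28, 3]


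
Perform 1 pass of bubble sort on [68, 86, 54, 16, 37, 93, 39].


Initial: [68, 86, 54, 16, 37, 93, 39]
Pass 1: [68, 54, 16, 37, 86, 39, 93] (4 swaps)

After 1 pass: [68, 54, 16, 37, 86, 39, 93]


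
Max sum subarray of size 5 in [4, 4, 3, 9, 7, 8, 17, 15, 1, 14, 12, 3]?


[0:5]: 27
[1:6]: 31
[2:7]: 44
[3:8]: 56
[4:9]: 48
[5:10]: 55
[6:11]: 59
[7:12]: 45

Max: 59 at [6:11]


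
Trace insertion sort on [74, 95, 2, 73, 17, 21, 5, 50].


Initial: [74, 95, 2, 73, 17, 21, 5, 50]
Insert 95: [74, 95, 2, 73, 17, 21, 5, 50]
Insert 2: [2, 74, 95, 73, 17, 21, 5, 50]
Insert 73: [2, 73, 74, 95, 17, 21, 5, 50]
Insert 17: [2, 17, 73, 74, 95, 21, 5, 50]
Insert 21: [2, 17, 21, 73, 74, 95, 5, 50]
Insert 5: [2, 5, 17, 21, 73, 74, 95, 50]
Insert 50: [2, 5, 17, 21, 50, 73, 74, 95]

Sorted: [2, 5, 17, 21, 50, 73, 74, 95]


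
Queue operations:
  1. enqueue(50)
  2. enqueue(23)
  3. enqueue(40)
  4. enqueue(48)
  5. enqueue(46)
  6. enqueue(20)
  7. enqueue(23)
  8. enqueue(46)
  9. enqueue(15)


enqueue(50) -> [50]
enqueue(23) -> [50, 23]
enqueue(40) -> [50, 23, 40]
enqueue(48) -> [50, 23, 40, 48]
enqueue(46) -> [50, 23, 40, 48, 46]
enqueue(20) -> [50, 23, 40, 48, 46, 20]
enqueue(23) -> [50, 23, 40, 48, 46, 20, 23]
enqueue(46) -> [50, 23, 40, 48, 46, 20, 23, 46]
enqueue(15) -> [50, 23, 40, 48, 46, 20, 23, 46, 15]

Final queue: [50, 23, 40, 48, 46, 20, 23, 46, 15]


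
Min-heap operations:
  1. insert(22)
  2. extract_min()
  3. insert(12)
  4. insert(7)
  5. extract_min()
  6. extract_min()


insert(22) -> [22]
extract_min()->22, []
insert(12) -> [12]
insert(7) -> [7, 12]
extract_min()->7, [12]
extract_min()->12, []

Final heap: []


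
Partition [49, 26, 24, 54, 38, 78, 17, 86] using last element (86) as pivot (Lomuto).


Pivot: 86
  49 <= 86: advance i (no swap)
  26 <= 86: advance i (no swap)
  24 <= 86: advance i (no swap)
  54 <= 86: advance i (no swap)
  38 <= 86: advance i (no swap)
  78 <= 86: advance i (no swap)
  17 <= 86: advance i (no swap)
Place pivot at 7: [49, 26, 24, 54, 38, 78, 17, 86]

Partitioned: [49, 26, 24, 54, 38, 78, 17, 86]


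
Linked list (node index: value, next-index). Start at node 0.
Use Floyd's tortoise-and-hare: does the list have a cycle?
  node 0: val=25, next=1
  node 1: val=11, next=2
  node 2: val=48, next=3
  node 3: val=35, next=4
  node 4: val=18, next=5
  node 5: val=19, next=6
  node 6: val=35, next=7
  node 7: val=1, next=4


Floyd's tortoise (slow, +1) and hare (fast, +2):
  init: slow=0, fast=0
  step 1: slow=1, fast=2
  step 2: slow=2, fast=4
  step 3: slow=3, fast=6
  step 4: slow=4, fast=4
  slow == fast at node 4: cycle detected

Cycle: yes


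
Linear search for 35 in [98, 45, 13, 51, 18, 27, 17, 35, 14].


i=0: 98!=35
i=1: 45!=35
i=2: 13!=35
i=3: 51!=35
i=4: 18!=35
i=5: 27!=35
i=6: 17!=35
i=7: 35==35 found!

Found at 7, 8 comps


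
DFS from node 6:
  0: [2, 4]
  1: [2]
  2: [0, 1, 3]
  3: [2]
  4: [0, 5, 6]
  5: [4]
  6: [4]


Visit 6, push [4]
Visit 4, push [5, 0]
Visit 0, push [2]
Visit 2, push [3, 1]
Visit 1, push []
Visit 3, push []
Visit 5, push []

DFS order: [6, 4, 0, 2, 1, 3, 5]


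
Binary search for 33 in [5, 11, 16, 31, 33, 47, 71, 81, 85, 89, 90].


Step 1: lo=0, hi=10, mid=5, val=47
Step 2: lo=0, hi=4, mid=2, val=16
Step 3: lo=3, hi=4, mid=3, val=31
Step 4: lo=4, hi=4, mid=4, val=33

Found at index 4


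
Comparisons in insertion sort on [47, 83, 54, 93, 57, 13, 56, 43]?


Algorithm: insertion sort
Input: [47, 83, 54, 93, 57, 13, 56, 43]
Sorted: [13, 43, 47, 54, 56, 57, 83, 93]

23


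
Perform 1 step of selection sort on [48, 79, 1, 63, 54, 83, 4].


Initial: [48, 79, 1, 63, 54, 83, 4]
Step 1: min=1 at 2
  Swap: [1, 79, 48, 63, 54, 83, 4]

After 1 step: [1, 79, 48, 63, 54, 83, 4]


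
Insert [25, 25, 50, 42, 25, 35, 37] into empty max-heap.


Insert 25: [25]
Insert 25: [25, 25]
Insert 50: [50, 25, 25]
Insert 42: [50, 42, 25, 25]
Insert 25: [50, 42, 25, 25, 25]
Insert 35: [50, 42, 35, 25, 25, 25]
Insert 37: [50, 42, 37, 25, 25, 25, 35]

Final heap: [50, 42, 37, 25, 25, 25, 35]


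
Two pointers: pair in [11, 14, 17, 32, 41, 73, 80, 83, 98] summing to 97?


lo=0(11)+hi=8(98)=109
lo=0(11)+hi=7(83)=94
lo=1(14)+hi=7(83)=97

Yes: 14+83=97


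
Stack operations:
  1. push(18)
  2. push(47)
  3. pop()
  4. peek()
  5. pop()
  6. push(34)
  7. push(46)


push(18) -> [18]
push(47) -> [18, 47]
pop()->47, [18]
peek()->18
pop()->18, []
push(34) -> [34]
push(46) -> [34, 46]

Final stack: [34, 46]


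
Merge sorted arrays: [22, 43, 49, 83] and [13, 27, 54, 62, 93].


Take 13 from B
Take 22 from A
Take 27 from B
Take 43 from A
Take 49 from A
Take 54 from B
Take 62 from B
Take 83 from A

Merged: [13, 22, 27, 43, 49, 54, 62, 83, 93]


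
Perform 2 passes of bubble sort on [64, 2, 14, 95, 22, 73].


Initial: [64, 2, 14, 95, 22, 73]
Pass 1: [2, 14, 64, 22, 73, 95] (4 swaps)
Pass 2: [2, 14, 22, 64, 73, 95] (1 swaps)

After 2 passes: [2, 14, 22, 64, 73, 95]


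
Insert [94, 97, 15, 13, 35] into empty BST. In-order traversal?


Insert 94: root
Insert 97: R from 94
Insert 15: L from 94
Insert 13: L from 94 -> L from 15
Insert 35: L from 94 -> R from 15

In-order: [13, 15, 35, 94, 97]


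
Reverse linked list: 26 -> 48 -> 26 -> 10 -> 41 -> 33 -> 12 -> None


Step 1: curr=26, set curr.next=prev(None) | reversed so far: 26
Step 2: curr=48, set curr.next=prev(26) | reversed so far: 48 -> 26
Step 3: curr=26, set curr.next=prev(48) | reversed so far: 26 -> 48 -> 26
Step 4: curr=10, set curr.next=prev(26) | reversed so far: 10 -> 26 -> 48 -> 26
Step 5: curr=41, set curr.next=prev(10) | reversed so far: 41 -> 10 -> 26 -> 48 -> 26
Step 6: curr=33, set curr.next=prev(41) | reversed so far: 33 -> 41 -> 10 -> 26 -> 48 -> 26
Step 7: curr=12, set curr.next=prev(33) | reversed so far: 12 -> 33 -> 41 -> 10 -> 26 -> 48 -> 26

12 -> 33 -> 41 -> 10 -> 26 -> 48 -> 26 -> None


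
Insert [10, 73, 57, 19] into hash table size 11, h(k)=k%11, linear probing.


Insert 10: h=10 -> slot 10
Insert 73: h=7 -> slot 7
Insert 57: h=2 -> slot 2
Insert 19: h=8 -> slot 8

Table: [None, None, 57, None, None, None, None, 73, 19, None, 10]


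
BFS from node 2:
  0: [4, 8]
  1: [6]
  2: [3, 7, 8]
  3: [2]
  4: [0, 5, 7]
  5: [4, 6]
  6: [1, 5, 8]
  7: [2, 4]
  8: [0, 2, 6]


Visit 2, enqueue [3, 7, 8]
Visit 3, enqueue []
Visit 7, enqueue [4]
Visit 8, enqueue [0, 6]
Visit 4, enqueue [5]
Visit 0, enqueue []
Visit 6, enqueue [1]
Visit 5, enqueue []
Visit 1, enqueue []

BFS order: [2, 3, 7, 8, 4, 0, 6, 5, 1]


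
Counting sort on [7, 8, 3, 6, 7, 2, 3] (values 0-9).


Input: [7, 8, 3, 6, 7, 2, 3]
Counts: [0, 0, 1, 2, 0, 0, 1, 2, 1, 0]

Sorted: [2, 3, 3, 6, 7, 7, 8]


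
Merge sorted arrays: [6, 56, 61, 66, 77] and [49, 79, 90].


Take 6 from A
Take 49 from B
Take 56 from A
Take 61 from A
Take 66 from A
Take 77 from A

Merged: [6, 49, 56, 61, 66, 77, 79, 90]


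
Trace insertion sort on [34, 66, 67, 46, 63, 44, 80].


Initial: [34, 66, 67, 46, 63, 44, 80]
Insert 66: [34, 66, 67, 46, 63, 44, 80]
Insert 67: [34, 66, 67, 46, 63, 44, 80]
Insert 46: [34, 46, 66, 67, 63, 44, 80]
Insert 63: [34, 46, 63, 66, 67, 44, 80]
Insert 44: [34, 44, 46, 63, 66, 67, 80]
Insert 80: [34, 44, 46, 63, 66, 67, 80]

Sorted: [34, 44, 46, 63, 66, 67, 80]


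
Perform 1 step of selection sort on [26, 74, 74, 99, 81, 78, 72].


Initial: [26, 74, 74, 99, 81, 78, 72]
Step 1: min=26 at 0
  Swap: [26, 74, 74, 99, 81, 78, 72]

After 1 step: [26, 74, 74, 99, 81, 78, 72]


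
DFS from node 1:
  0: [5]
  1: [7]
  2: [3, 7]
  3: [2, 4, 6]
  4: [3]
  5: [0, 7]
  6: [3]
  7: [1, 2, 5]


Visit 1, push [7]
Visit 7, push [5, 2]
Visit 2, push [3]
Visit 3, push [6, 4]
Visit 4, push []
Visit 6, push []
Visit 5, push [0]
Visit 0, push []

DFS order: [1, 7, 2, 3, 4, 6, 5, 0]


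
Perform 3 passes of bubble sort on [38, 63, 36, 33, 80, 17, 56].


Initial: [38, 63, 36, 33, 80, 17, 56]
Pass 1: [38, 36, 33, 63, 17, 56, 80] (4 swaps)
Pass 2: [36, 33, 38, 17, 56, 63, 80] (4 swaps)
Pass 3: [33, 36, 17, 38, 56, 63, 80] (2 swaps)

After 3 passes: [33, 36, 17, 38, 56, 63, 80]


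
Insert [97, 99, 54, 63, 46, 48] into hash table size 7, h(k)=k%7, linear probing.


Insert 97: h=6 -> slot 6
Insert 99: h=1 -> slot 1
Insert 54: h=5 -> slot 5
Insert 63: h=0 -> slot 0
Insert 46: h=4 -> slot 4
Insert 48: h=6, 3 probes -> slot 2

Table: [63, 99, 48, None, 46, 54, 97]


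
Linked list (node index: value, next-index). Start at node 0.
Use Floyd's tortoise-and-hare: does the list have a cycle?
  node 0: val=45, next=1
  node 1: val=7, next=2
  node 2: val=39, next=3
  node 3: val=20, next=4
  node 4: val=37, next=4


Floyd's tortoise (slow, +1) and hare (fast, +2):
  init: slow=0, fast=0
  step 1: slow=1, fast=2
  step 2: slow=2, fast=4
  step 3: slow=3, fast=4
  step 4: slow=4, fast=4
  slow == fast at node 4: cycle detected

Cycle: yes


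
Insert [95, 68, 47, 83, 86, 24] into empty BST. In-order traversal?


Insert 95: root
Insert 68: L from 95
Insert 47: L from 95 -> L from 68
Insert 83: L from 95 -> R from 68
Insert 86: L from 95 -> R from 68 -> R from 83
Insert 24: L from 95 -> L from 68 -> L from 47

In-order: [24, 47, 68, 83, 86, 95]


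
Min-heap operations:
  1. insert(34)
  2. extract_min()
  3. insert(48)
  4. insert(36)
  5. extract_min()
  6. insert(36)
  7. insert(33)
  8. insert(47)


insert(34) -> [34]
extract_min()->34, []
insert(48) -> [48]
insert(36) -> [36, 48]
extract_min()->36, [48]
insert(36) -> [36, 48]
insert(33) -> [33, 48, 36]
insert(47) -> [33, 47, 36, 48]

Final heap: [33, 47, 36, 48]


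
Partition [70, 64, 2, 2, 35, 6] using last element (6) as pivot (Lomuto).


Pivot: 6
  2 <= 6: swap -> [2, 64, 70, 2, 35, 6]
  2 <= 6: swap -> [2, 2, 70, 64, 35, 6]
Place pivot at 2: [2, 2, 6, 64, 35, 70]

Partitioned: [2, 2, 6, 64, 35, 70]


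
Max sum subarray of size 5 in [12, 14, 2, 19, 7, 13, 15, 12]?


[0:5]: 54
[1:6]: 55
[2:7]: 56
[3:8]: 66

Max: 66 at [3:8]


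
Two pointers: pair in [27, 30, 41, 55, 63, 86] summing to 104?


lo=0(27)+hi=5(86)=113
lo=0(27)+hi=4(63)=90
lo=1(30)+hi=4(63)=93
lo=2(41)+hi=4(63)=104

Yes: 41+63=104


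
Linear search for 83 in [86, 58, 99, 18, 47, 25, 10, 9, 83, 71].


i=0: 86!=83
i=1: 58!=83
i=2: 99!=83
i=3: 18!=83
i=4: 47!=83
i=5: 25!=83
i=6: 10!=83
i=7: 9!=83
i=8: 83==83 found!

Found at 8, 9 comps


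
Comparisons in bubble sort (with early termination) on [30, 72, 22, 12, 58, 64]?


Algorithm: bubble sort (with early termination)
Input: [30, 72, 22, 12, 58, 64]
Sorted: [12, 22, 30, 58, 64, 72]

14


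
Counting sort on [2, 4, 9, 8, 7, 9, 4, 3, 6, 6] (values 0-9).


Input: [2, 4, 9, 8, 7, 9, 4, 3, 6, 6]
Counts: [0, 0, 1, 1, 2, 0, 2, 1, 1, 2]

Sorted: [2, 3, 4, 4, 6, 6, 7, 8, 9, 9]


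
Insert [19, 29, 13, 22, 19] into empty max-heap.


Insert 19: [19]
Insert 29: [29, 19]
Insert 13: [29, 19, 13]
Insert 22: [29, 22, 13, 19]
Insert 19: [29, 22, 13, 19, 19]

Final heap: [29, 22, 13, 19, 19]


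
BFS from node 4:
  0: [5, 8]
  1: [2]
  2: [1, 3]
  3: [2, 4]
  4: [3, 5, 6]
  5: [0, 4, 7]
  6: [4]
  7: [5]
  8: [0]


Visit 4, enqueue [3, 5, 6]
Visit 3, enqueue [2]
Visit 5, enqueue [0, 7]
Visit 6, enqueue []
Visit 2, enqueue [1]
Visit 0, enqueue [8]
Visit 7, enqueue []
Visit 1, enqueue []
Visit 8, enqueue []

BFS order: [4, 3, 5, 6, 2, 0, 7, 1, 8]


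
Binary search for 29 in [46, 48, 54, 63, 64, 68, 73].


Step 1: lo=0, hi=6, mid=3, val=63
Step 2: lo=0, hi=2, mid=1, val=48
Step 3: lo=0, hi=0, mid=0, val=46

Not found


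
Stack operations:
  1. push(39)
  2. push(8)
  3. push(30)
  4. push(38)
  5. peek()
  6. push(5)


push(39) -> [39]
push(8) -> [39, 8]
push(30) -> [39, 8, 30]
push(38) -> [39, 8, 30, 38]
peek()->38
push(5) -> [39, 8, 30, 38, 5]

Final stack: [39, 8, 30, 38, 5]


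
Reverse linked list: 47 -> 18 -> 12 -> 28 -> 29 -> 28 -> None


Step 1: curr=47, set curr.next=prev(None) | reversed so far: 47
Step 2: curr=18, set curr.next=prev(47) | reversed so far: 18 -> 47
Step 3: curr=12, set curr.next=prev(18) | reversed so far: 12 -> 18 -> 47
Step 4: curr=28, set curr.next=prev(12) | reversed so far: 28 -> 12 -> 18 -> 47
Step 5: curr=29, set curr.next=prev(28) | reversed so far: 29 -> 28 -> 12 -> 18 -> 47
Step 6: curr=28, set curr.next=prev(29) | reversed so far: 28 -> 29 -> 28 -> 12 -> 18 -> 47

28 -> 29 -> 28 -> 12 -> 18 -> 47 -> None


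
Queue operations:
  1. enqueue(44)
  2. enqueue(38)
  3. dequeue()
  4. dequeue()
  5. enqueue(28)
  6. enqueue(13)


enqueue(44) -> [44]
enqueue(38) -> [44, 38]
dequeue()->44, [38]
dequeue()->38, []
enqueue(28) -> [28]
enqueue(13) -> [28, 13]

Final queue: [28, 13]


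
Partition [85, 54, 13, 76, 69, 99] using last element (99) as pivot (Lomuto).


Pivot: 99
  85 <= 99: advance i (no swap)
  54 <= 99: advance i (no swap)
  13 <= 99: advance i (no swap)
  76 <= 99: advance i (no swap)
  69 <= 99: advance i (no swap)
Place pivot at 5: [85, 54, 13, 76, 69, 99]

Partitioned: [85, 54, 13, 76, 69, 99]


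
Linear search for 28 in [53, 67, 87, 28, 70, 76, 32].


i=0: 53!=28
i=1: 67!=28
i=2: 87!=28
i=3: 28==28 found!

Found at 3, 4 comps


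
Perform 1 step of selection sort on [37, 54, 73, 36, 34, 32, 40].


Initial: [37, 54, 73, 36, 34, 32, 40]
Step 1: min=32 at 5
  Swap: [32, 54, 73, 36, 34, 37, 40]

After 1 step: [32, 54, 73, 36, 34, 37, 40]


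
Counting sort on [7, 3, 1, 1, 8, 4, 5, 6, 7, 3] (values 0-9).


Input: [7, 3, 1, 1, 8, 4, 5, 6, 7, 3]
Counts: [0, 2, 0, 2, 1, 1, 1, 2, 1, 0]

Sorted: [1, 1, 3, 3, 4, 5, 6, 7, 7, 8]


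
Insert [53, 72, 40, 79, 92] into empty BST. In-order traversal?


Insert 53: root
Insert 72: R from 53
Insert 40: L from 53
Insert 79: R from 53 -> R from 72
Insert 92: R from 53 -> R from 72 -> R from 79

In-order: [40, 53, 72, 79, 92]


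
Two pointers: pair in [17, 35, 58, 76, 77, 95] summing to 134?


lo=0(17)+hi=5(95)=112
lo=1(35)+hi=5(95)=130
lo=2(58)+hi=5(95)=153
lo=2(58)+hi=4(77)=135
lo=2(58)+hi=3(76)=134

Yes: 58+76=134


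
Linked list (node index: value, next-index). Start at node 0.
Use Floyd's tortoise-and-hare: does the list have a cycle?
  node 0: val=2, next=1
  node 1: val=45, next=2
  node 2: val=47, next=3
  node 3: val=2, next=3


Floyd's tortoise (slow, +1) and hare (fast, +2):
  init: slow=0, fast=0
  step 1: slow=1, fast=2
  step 2: slow=2, fast=3
  step 3: slow=3, fast=3
  slow == fast at node 3: cycle detected

Cycle: yes


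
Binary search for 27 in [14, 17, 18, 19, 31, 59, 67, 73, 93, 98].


Step 1: lo=0, hi=9, mid=4, val=31
Step 2: lo=0, hi=3, mid=1, val=17
Step 3: lo=2, hi=3, mid=2, val=18
Step 4: lo=3, hi=3, mid=3, val=19

Not found


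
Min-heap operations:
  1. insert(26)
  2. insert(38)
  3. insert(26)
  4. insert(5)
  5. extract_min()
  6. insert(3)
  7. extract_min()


insert(26) -> [26]
insert(38) -> [26, 38]
insert(26) -> [26, 38, 26]
insert(5) -> [5, 26, 26, 38]
extract_min()->5, [26, 26, 38]
insert(3) -> [3, 26, 38, 26]
extract_min()->3, [26, 26, 38]

Final heap: [26, 26, 38]


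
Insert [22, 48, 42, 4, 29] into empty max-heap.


Insert 22: [22]
Insert 48: [48, 22]
Insert 42: [48, 22, 42]
Insert 4: [48, 22, 42, 4]
Insert 29: [48, 29, 42, 4, 22]

Final heap: [48, 29, 42, 4, 22]


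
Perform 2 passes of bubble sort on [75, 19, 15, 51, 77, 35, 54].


Initial: [75, 19, 15, 51, 77, 35, 54]
Pass 1: [19, 15, 51, 75, 35, 54, 77] (5 swaps)
Pass 2: [15, 19, 51, 35, 54, 75, 77] (3 swaps)

After 2 passes: [15, 19, 51, 35, 54, 75, 77]


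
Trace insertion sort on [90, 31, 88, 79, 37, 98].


Initial: [90, 31, 88, 79, 37, 98]
Insert 31: [31, 90, 88, 79, 37, 98]
Insert 88: [31, 88, 90, 79, 37, 98]
Insert 79: [31, 79, 88, 90, 37, 98]
Insert 37: [31, 37, 79, 88, 90, 98]
Insert 98: [31, 37, 79, 88, 90, 98]

Sorted: [31, 37, 79, 88, 90, 98]


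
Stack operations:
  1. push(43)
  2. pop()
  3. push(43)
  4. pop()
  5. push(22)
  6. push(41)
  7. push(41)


push(43) -> [43]
pop()->43, []
push(43) -> [43]
pop()->43, []
push(22) -> [22]
push(41) -> [22, 41]
push(41) -> [22, 41, 41]

Final stack: [22, 41, 41]


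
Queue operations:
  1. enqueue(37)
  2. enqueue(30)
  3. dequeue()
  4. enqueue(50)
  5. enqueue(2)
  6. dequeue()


enqueue(37) -> [37]
enqueue(30) -> [37, 30]
dequeue()->37, [30]
enqueue(50) -> [30, 50]
enqueue(2) -> [30, 50, 2]
dequeue()->30, [50, 2]

Final queue: [50, 2]


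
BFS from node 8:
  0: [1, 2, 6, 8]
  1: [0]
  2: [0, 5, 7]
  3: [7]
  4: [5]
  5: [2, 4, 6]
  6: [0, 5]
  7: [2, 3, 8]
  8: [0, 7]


Visit 8, enqueue [0, 7]
Visit 0, enqueue [1, 2, 6]
Visit 7, enqueue [3]
Visit 1, enqueue []
Visit 2, enqueue [5]
Visit 6, enqueue []
Visit 3, enqueue []
Visit 5, enqueue [4]
Visit 4, enqueue []

BFS order: [8, 0, 7, 1, 2, 6, 3, 5, 4]


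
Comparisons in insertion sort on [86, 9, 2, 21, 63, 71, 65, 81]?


Algorithm: insertion sort
Input: [86, 9, 2, 21, 63, 71, 65, 81]
Sorted: [2, 9, 21, 63, 65, 71, 81, 86]

14


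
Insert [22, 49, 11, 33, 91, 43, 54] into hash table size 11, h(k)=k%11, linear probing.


Insert 22: h=0 -> slot 0
Insert 49: h=5 -> slot 5
Insert 11: h=0, 1 probes -> slot 1
Insert 33: h=0, 2 probes -> slot 2
Insert 91: h=3 -> slot 3
Insert 43: h=10 -> slot 10
Insert 54: h=10, 5 probes -> slot 4

Table: [22, 11, 33, 91, 54, 49, None, None, None, None, 43]


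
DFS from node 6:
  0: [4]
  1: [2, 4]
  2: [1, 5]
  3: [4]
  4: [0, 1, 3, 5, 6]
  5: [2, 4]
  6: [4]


Visit 6, push [4]
Visit 4, push [5, 3, 1, 0]
Visit 0, push []
Visit 1, push [2]
Visit 2, push [5]
Visit 5, push []
Visit 3, push []

DFS order: [6, 4, 0, 1, 2, 5, 3]


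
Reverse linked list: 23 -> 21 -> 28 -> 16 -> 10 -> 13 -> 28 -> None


Step 1: curr=23, set curr.next=prev(None) | reversed so far: 23
Step 2: curr=21, set curr.next=prev(23) | reversed so far: 21 -> 23
Step 3: curr=28, set curr.next=prev(21) | reversed so far: 28 -> 21 -> 23
Step 4: curr=16, set curr.next=prev(28) | reversed so far: 16 -> 28 -> 21 -> 23
Step 5: curr=10, set curr.next=prev(16) | reversed so far: 10 -> 16 -> 28 -> 21 -> 23
Step 6: curr=13, set curr.next=prev(10) | reversed so far: 13 -> 10 -> 16 -> 28 -> 21 -> 23
Step 7: curr=28, set curr.next=prev(13) | reversed so far: 28 -> 13 -> 10 -> 16 -> 28 -> 21 -> 23

28 -> 13 -> 10 -> 16 -> 28 -> 21 -> 23 -> None


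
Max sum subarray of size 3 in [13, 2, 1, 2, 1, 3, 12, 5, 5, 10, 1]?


[0:3]: 16
[1:4]: 5
[2:5]: 4
[3:6]: 6
[4:7]: 16
[5:8]: 20
[6:9]: 22
[7:10]: 20
[8:11]: 16

Max: 22 at [6:9]


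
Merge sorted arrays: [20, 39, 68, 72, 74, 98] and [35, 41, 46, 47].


Take 20 from A
Take 35 from B
Take 39 from A
Take 41 from B
Take 46 from B
Take 47 from B

Merged: [20, 35, 39, 41, 46, 47, 68, 72, 74, 98]


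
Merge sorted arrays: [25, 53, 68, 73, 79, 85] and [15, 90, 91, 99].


Take 15 from B
Take 25 from A
Take 53 from A
Take 68 from A
Take 73 from A
Take 79 from A
Take 85 from A

Merged: [15, 25, 53, 68, 73, 79, 85, 90, 91, 99]


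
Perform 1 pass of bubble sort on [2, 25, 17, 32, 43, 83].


Initial: [2, 25, 17, 32, 43, 83]
Pass 1: [2, 17, 25, 32, 43, 83] (1 swaps)

After 1 pass: [2, 17, 25, 32, 43, 83]


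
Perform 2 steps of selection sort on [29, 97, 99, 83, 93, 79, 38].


Initial: [29, 97, 99, 83, 93, 79, 38]
Step 1: min=29 at 0
  Swap: [29, 97, 99, 83, 93, 79, 38]
Step 2: min=38 at 6
  Swap: [29, 38, 99, 83, 93, 79, 97]

After 2 steps: [29, 38, 99, 83, 93, 79, 97]


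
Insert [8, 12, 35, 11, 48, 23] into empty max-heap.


Insert 8: [8]
Insert 12: [12, 8]
Insert 35: [35, 8, 12]
Insert 11: [35, 11, 12, 8]
Insert 48: [48, 35, 12, 8, 11]
Insert 23: [48, 35, 23, 8, 11, 12]

Final heap: [48, 35, 23, 8, 11, 12]


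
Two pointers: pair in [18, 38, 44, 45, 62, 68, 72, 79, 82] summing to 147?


lo=0(18)+hi=8(82)=100
lo=1(38)+hi=8(82)=120
lo=2(44)+hi=8(82)=126
lo=3(45)+hi=8(82)=127
lo=4(62)+hi=8(82)=144
lo=5(68)+hi=8(82)=150
lo=5(68)+hi=7(79)=147

Yes: 68+79=147


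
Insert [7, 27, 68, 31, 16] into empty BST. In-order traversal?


Insert 7: root
Insert 27: R from 7
Insert 68: R from 7 -> R from 27
Insert 31: R from 7 -> R from 27 -> L from 68
Insert 16: R from 7 -> L from 27

In-order: [7, 16, 27, 31, 68]


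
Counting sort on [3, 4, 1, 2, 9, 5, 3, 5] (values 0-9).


Input: [3, 4, 1, 2, 9, 5, 3, 5]
Counts: [0, 1, 1, 2, 1, 2, 0, 0, 0, 1]

Sorted: [1, 2, 3, 3, 4, 5, 5, 9]


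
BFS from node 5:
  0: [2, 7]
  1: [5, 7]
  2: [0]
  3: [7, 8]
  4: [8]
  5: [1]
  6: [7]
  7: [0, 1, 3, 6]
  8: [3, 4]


Visit 5, enqueue [1]
Visit 1, enqueue [7]
Visit 7, enqueue [0, 3, 6]
Visit 0, enqueue [2]
Visit 3, enqueue [8]
Visit 6, enqueue []
Visit 2, enqueue []
Visit 8, enqueue [4]
Visit 4, enqueue []

BFS order: [5, 1, 7, 0, 3, 6, 2, 8, 4]


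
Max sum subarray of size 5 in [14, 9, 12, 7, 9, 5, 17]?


[0:5]: 51
[1:6]: 42
[2:7]: 50

Max: 51 at [0:5]


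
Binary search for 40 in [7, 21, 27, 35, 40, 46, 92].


Step 1: lo=0, hi=6, mid=3, val=35
Step 2: lo=4, hi=6, mid=5, val=46
Step 3: lo=4, hi=4, mid=4, val=40

Found at index 4


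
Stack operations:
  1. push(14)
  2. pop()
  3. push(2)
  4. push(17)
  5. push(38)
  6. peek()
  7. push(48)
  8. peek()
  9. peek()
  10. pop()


push(14) -> [14]
pop()->14, []
push(2) -> [2]
push(17) -> [2, 17]
push(38) -> [2, 17, 38]
peek()->38
push(48) -> [2, 17, 38, 48]
peek()->48
peek()->48
pop()->48, [2, 17, 38]

Final stack: [2, 17, 38]


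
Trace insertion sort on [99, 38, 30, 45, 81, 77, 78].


Initial: [99, 38, 30, 45, 81, 77, 78]
Insert 38: [38, 99, 30, 45, 81, 77, 78]
Insert 30: [30, 38, 99, 45, 81, 77, 78]
Insert 45: [30, 38, 45, 99, 81, 77, 78]
Insert 81: [30, 38, 45, 81, 99, 77, 78]
Insert 77: [30, 38, 45, 77, 81, 99, 78]
Insert 78: [30, 38, 45, 77, 78, 81, 99]

Sorted: [30, 38, 45, 77, 78, 81, 99]


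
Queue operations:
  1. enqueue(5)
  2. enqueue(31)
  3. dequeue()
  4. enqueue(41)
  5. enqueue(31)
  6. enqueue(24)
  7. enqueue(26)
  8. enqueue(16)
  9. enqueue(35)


enqueue(5) -> [5]
enqueue(31) -> [5, 31]
dequeue()->5, [31]
enqueue(41) -> [31, 41]
enqueue(31) -> [31, 41, 31]
enqueue(24) -> [31, 41, 31, 24]
enqueue(26) -> [31, 41, 31, 24, 26]
enqueue(16) -> [31, 41, 31, 24, 26, 16]
enqueue(35) -> [31, 41, 31, 24, 26, 16, 35]

Final queue: [31, 41, 31, 24, 26, 16, 35]


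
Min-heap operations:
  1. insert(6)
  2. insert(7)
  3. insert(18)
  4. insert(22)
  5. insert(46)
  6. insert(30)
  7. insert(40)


insert(6) -> [6]
insert(7) -> [6, 7]
insert(18) -> [6, 7, 18]
insert(22) -> [6, 7, 18, 22]
insert(46) -> [6, 7, 18, 22, 46]
insert(30) -> [6, 7, 18, 22, 46, 30]
insert(40) -> [6, 7, 18, 22, 46, 30, 40]

Final heap: [6, 7, 18, 22, 46, 30, 40]


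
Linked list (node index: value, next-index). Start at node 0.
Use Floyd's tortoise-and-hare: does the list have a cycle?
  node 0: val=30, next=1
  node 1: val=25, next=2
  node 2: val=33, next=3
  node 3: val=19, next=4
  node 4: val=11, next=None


Floyd's tortoise (slow, +1) and hare (fast, +2):
  init: slow=0, fast=0
  step 1: slow=1, fast=2
  step 2: slow=2, fast=4
  step 3: fast -> None, no cycle

Cycle: no
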